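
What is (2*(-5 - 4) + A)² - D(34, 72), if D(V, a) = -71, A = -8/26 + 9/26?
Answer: 266085/676 ≈ 393.62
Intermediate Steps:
A = 1/26 (A = -8*1/26 + 9*(1/26) = -4/13 + 9/26 = 1/26 ≈ 0.038462)
(2*(-5 - 4) + A)² - D(34, 72) = (2*(-5 - 4) + 1/26)² - 1*(-71) = (2*(-9) + 1/26)² + 71 = (-18 + 1/26)² + 71 = (-467/26)² + 71 = 218089/676 + 71 = 266085/676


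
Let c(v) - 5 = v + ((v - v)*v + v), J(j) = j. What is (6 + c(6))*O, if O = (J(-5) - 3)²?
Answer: 1472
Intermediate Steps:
c(v) = 5 + 2*v (c(v) = 5 + (v + ((v - v)*v + v)) = 5 + (v + (0*v + v)) = 5 + (v + (0 + v)) = 5 + (v + v) = 5 + 2*v)
O = 64 (O = (-5 - 3)² = (-8)² = 64)
(6 + c(6))*O = (6 + (5 + 2*6))*64 = (6 + (5 + 12))*64 = (6 + 17)*64 = 23*64 = 1472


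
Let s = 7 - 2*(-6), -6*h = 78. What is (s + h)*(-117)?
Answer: -702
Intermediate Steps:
h = -13 (h = -⅙*78 = -13)
s = 19 (s = 7 + 12 = 19)
(s + h)*(-117) = (19 - 13)*(-117) = 6*(-117) = -702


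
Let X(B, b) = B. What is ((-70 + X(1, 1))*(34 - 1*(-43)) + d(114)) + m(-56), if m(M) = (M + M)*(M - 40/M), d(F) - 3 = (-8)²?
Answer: 946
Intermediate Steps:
d(F) = 67 (d(F) = 3 + (-8)² = 3 + 64 = 67)
m(M) = 2*M*(M - 40/M) (m(M) = (2*M)*(M - 40/M) = 2*M*(M - 40/M))
((-70 + X(1, 1))*(34 - 1*(-43)) + d(114)) + m(-56) = ((-70 + 1)*(34 - 1*(-43)) + 67) + (-80 + 2*(-56)²) = (-69*(34 + 43) + 67) + (-80 + 2*3136) = (-69*77 + 67) + (-80 + 6272) = (-5313 + 67) + 6192 = -5246 + 6192 = 946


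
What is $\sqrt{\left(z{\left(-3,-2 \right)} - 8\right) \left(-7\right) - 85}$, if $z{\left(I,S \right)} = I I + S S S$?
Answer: $6 i \approx 6.0 i$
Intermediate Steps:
$z{\left(I,S \right)} = I^{2} + S^{3}$ ($z{\left(I,S \right)} = I^{2} + S^{2} S = I^{2} + S^{3}$)
$\sqrt{\left(z{\left(-3,-2 \right)} - 8\right) \left(-7\right) - 85} = \sqrt{\left(\left(\left(-3\right)^{2} + \left(-2\right)^{3}\right) - 8\right) \left(-7\right) - 85} = \sqrt{\left(\left(9 - 8\right) - 8\right) \left(-7\right) - 85} = \sqrt{\left(1 - 8\right) \left(-7\right) - 85} = \sqrt{\left(-7\right) \left(-7\right) - 85} = \sqrt{49 - 85} = \sqrt{-36} = 6 i$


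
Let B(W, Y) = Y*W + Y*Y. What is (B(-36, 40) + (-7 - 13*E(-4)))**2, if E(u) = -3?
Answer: 36864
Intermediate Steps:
B(W, Y) = Y**2 + W*Y (B(W, Y) = W*Y + Y**2 = Y**2 + W*Y)
(B(-36, 40) + (-7 - 13*E(-4)))**2 = (40*(-36 + 40) + (-7 - 13*(-3)))**2 = (40*4 + (-7 + 39))**2 = (160 + 32)**2 = 192**2 = 36864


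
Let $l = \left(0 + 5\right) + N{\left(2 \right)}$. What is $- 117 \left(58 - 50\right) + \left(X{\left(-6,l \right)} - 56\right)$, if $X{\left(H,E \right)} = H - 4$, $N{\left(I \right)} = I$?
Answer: $-1002$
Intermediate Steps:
$l = 7$ ($l = \left(0 + 5\right) + 2 = 5 + 2 = 7$)
$X{\left(H,E \right)} = -4 + H$
$- 117 \left(58 - 50\right) + \left(X{\left(-6,l \right)} - 56\right) = - 117 \left(58 - 50\right) - 66 = \left(-117\right) 8 - 66 = -936 - 66 = -1002$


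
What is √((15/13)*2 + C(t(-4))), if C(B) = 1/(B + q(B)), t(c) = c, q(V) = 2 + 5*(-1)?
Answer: √17927/91 ≈ 1.4713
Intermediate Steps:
q(V) = -3 (q(V) = 2 - 5 = -3)
C(B) = 1/(-3 + B) (C(B) = 1/(B - 3) = 1/(-3 + B))
√((15/13)*2 + C(t(-4))) = √((15/13)*2 + 1/(-3 - 4)) = √((15*(1/13))*2 + 1/(-7)) = √((15/13)*2 - ⅐) = √(30/13 - ⅐) = √(197/91) = √17927/91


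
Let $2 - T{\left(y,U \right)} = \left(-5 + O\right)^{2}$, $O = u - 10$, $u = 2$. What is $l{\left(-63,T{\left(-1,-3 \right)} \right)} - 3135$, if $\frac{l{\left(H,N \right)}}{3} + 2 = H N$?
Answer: $28422$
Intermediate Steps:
$O = -8$ ($O = 2 - 10 = -8$)
$T{\left(y,U \right)} = -167$ ($T{\left(y,U \right)} = 2 - \left(-5 - 8\right)^{2} = 2 - \left(-13\right)^{2} = 2 - 169 = -167$)
$l{\left(H,N \right)} = -6 + 3 H N$
$l{\left(-63,T{\left(-1,-3 \right)} \right)} - 3135 = \left(-6 + 3 \left(-63\right) \left(-167\right)\right) - 3135 = \left(-6 + 31563\right) - 3135 = 31557 - 3135 = 28422$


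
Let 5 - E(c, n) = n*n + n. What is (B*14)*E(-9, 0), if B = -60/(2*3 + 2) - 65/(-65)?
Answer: -455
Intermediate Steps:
B = -13/2 (B = -60/(6 + 2) - 65*(-1/65) = -60/8 + 1 = -60*⅛ + 1 = -15/2 + 1 = -13/2 ≈ -6.5000)
E(c, n) = 5 - n - n² (E(c, n) = 5 - (n*n + n) = 5 - (n² + n) = 5 - (n + n²) = 5 + (-n - n²) = 5 - n - n²)
(B*14)*E(-9, 0) = (-13/2*14)*(5 - 1*0 - 1*0²) = -91*(5 + 0 - 1*0) = -91*(5 + 0 + 0) = -91*5 = -455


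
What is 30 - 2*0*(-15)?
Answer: 30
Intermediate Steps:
30 - 2*0*(-15) = 30 + 0*(-15) = 30 + 0 = 30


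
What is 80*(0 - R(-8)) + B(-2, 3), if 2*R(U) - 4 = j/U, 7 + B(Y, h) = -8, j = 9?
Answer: -130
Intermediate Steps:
B(Y, h) = -15 (B(Y, h) = -7 - 8 = -15)
R(U) = 2 + 9/(2*U) (R(U) = 2 + (9/U)/2 = 2 + 9/(2*U))
80*(0 - R(-8)) + B(-2, 3) = 80*(0 - (2 + (9/2)/(-8))) - 15 = 80*(0 - (2 + (9/2)*(-⅛))) - 15 = 80*(0 - (2 - 9/16)) - 15 = 80*(0 - 1*23/16) - 15 = 80*(0 - 23/16) - 15 = 80*(-23/16) - 15 = -115 - 15 = -130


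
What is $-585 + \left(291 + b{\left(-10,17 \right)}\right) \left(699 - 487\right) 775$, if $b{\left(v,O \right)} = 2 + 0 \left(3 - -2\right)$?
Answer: $48139315$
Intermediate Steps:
$b{\left(v,O \right)} = 2$ ($b{\left(v,O \right)} = 2 + 0 \left(3 + 2\right) = 2 + 0 \cdot 5 = 2 + 0 = 2$)
$-585 + \left(291 + b{\left(-10,17 \right)}\right) \left(699 - 487\right) 775 = -585 + \left(291 + 2\right) \left(699 - 487\right) 775 = -585 + 293 \cdot 212 \cdot 775 = -585 + 62116 \cdot 775 = -585 + 48139900 = 48139315$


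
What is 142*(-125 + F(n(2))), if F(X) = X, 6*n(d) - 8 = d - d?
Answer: -52682/3 ≈ -17561.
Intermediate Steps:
n(d) = 4/3 (n(d) = 4/3 + (d - d)/6 = 4/3 + (1/6)*0 = 4/3 + 0 = 4/3)
142*(-125 + F(n(2))) = 142*(-125 + 4/3) = 142*(-371/3) = -52682/3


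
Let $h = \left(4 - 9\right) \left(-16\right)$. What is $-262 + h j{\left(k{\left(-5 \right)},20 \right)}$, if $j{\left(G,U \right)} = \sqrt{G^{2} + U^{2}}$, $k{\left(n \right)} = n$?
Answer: $-262 + 400 \sqrt{17} \approx 1387.2$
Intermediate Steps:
$h = 80$ ($h = \left(-5\right) \left(-16\right) = 80$)
$-262 + h j{\left(k{\left(-5 \right)},20 \right)} = -262 + 80 \sqrt{\left(-5\right)^{2} + 20^{2}} = -262 + 80 \sqrt{25 + 400} = -262 + 80 \sqrt{425} = -262 + 80 \cdot 5 \sqrt{17} = -262 + 400 \sqrt{17}$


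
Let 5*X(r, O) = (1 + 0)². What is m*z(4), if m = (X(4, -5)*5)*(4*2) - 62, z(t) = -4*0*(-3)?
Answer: 0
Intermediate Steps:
X(r, O) = ⅕ (X(r, O) = (1 + 0)²/5 = (⅕)*1² = (⅕)*1 = ⅕)
z(t) = 0 (z(t) = 0*(-3) = 0)
m = -54 (m = ((⅕)*5)*(4*2) - 62 = 1*8 - 62 = 8 - 62 = -54)
m*z(4) = -54*0 = 0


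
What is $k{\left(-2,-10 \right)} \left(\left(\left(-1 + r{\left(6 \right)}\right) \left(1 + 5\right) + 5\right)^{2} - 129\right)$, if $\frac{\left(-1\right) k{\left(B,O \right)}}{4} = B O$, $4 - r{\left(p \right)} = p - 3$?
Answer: $8320$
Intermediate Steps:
$r{\left(p \right)} = 7 - p$ ($r{\left(p \right)} = 4 - \left(p - 3\right) = 4 - \left(-3 + p\right) = 7 - p$)
$k{\left(B,O \right)} = - 4 B O$
$k{\left(-2,-10 \right)} \left(\left(\left(-1 + r{\left(6 \right)}\right) \left(1 + 5\right) + 5\right)^{2} - 129\right) = \left(-4\right) \left(-2\right) \left(-10\right) \left(\left(\left(-1 + \left(7 - 6\right)\right) \left(1 + 5\right) + 5\right)^{2} - 129\right) = - 80 \left(\left(\left(-1 + \left(7 - 6\right)\right) 6 + 5\right)^{2} - 129\right) = - 80 \left(\left(\left(-1 + 1\right) 6 + 5\right)^{2} - 129\right) = - 80 \left(\left(0 \cdot 6 + 5\right)^{2} - 129\right) = - 80 \left(\left(0 + 5\right)^{2} - 129\right) = - 80 \left(5^{2} - 129\right) = - 80 \left(25 - 129\right) = \left(-80\right) \left(-104\right) = 8320$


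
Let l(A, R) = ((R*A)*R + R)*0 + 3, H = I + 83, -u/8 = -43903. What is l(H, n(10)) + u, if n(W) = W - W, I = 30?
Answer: 351227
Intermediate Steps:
u = 351224 (u = -8*(-43903) = 351224)
H = 113 (H = 30 + 83 = 113)
n(W) = 0
l(A, R) = 3 (l(A, R) = ((A*R)*R + R)*0 + 3 = (A*R**2 + R)*0 + 3 = (R + A*R**2)*0 + 3 = 0 + 3 = 3)
l(H, n(10)) + u = 3 + 351224 = 351227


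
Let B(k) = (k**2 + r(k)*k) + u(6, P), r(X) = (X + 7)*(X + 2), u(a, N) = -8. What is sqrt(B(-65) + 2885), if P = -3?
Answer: 2*I*sqrt(57602) ≈ 480.01*I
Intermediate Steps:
r(X) = (2 + X)*(7 + X) (r(X) = (7 + X)*(2 + X) = (2 + X)*(7 + X))
B(k) = -8 + k**2 + k*(14 + k**2 + 9*k) (B(k) = (k**2 + (14 + k**2 + 9*k)*k) - 8 = (k**2 + k*(14 + k**2 + 9*k)) - 8 = -8 + k**2 + k*(14 + k**2 + 9*k))
sqrt(B(-65) + 2885) = sqrt((-8 + (-65)**3 + 10*(-65)**2 + 14*(-65)) + 2885) = sqrt((-8 - 274625 + 10*4225 - 910) + 2885) = sqrt((-8 - 274625 + 42250 - 910) + 2885) = sqrt(-233293 + 2885) = sqrt(-230408) = 2*I*sqrt(57602)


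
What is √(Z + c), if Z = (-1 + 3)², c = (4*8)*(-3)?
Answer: 2*I*√23 ≈ 9.5917*I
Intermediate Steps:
c = -96 (c = 32*(-3) = -96)
Z = 4 (Z = 2² = 4)
√(Z + c) = √(4 - 96) = √(-92) = 2*I*√23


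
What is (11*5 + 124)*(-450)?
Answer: -80550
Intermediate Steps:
(11*5 + 124)*(-450) = (55 + 124)*(-450) = 179*(-450) = -80550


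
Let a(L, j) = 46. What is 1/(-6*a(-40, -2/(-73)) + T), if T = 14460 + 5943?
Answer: 1/20127 ≈ 4.9684e-5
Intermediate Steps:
T = 20403
1/(-6*a(-40, -2/(-73)) + T) = 1/(-6*46 + 20403) = 1/(-276 + 20403) = 1/20127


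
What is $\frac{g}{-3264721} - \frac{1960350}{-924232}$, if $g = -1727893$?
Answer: $\frac{3998484907763}{1508679809636} \approx 2.6503$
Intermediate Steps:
$\frac{g}{-3264721} - \frac{1960350}{-924232} = - \frac{1727893}{-3264721} - \frac{1960350}{-924232} = \left(-1727893\right) \left(- \frac{1}{3264721}\right) - - \frac{980175}{462116} = \frac{1727893}{3264721} + \frac{980175}{462116} = \frac{3998484907763}{1508679809636}$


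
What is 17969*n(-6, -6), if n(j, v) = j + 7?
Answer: 17969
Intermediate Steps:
n(j, v) = 7 + j
17969*n(-6, -6) = 17969*(7 - 6) = 17969*1 = 17969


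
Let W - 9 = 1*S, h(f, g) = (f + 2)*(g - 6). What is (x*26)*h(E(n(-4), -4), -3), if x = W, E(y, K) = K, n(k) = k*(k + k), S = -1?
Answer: 3744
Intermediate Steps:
n(k) = 2*k² (n(k) = k*(2*k) = 2*k²)
h(f, g) = (-6 + g)*(2 + f) (h(f, g) = (2 + f)*(-6 + g) = (-6 + g)*(2 + f))
W = 8 (W = 9 + 1*(-1) = 9 - 1 = 8)
x = 8
(x*26)*h(E(n(-4), -4), -3) = (8*26)*(-12 - 6*(-4) + 2*(-3) - 4*(-3)) = 208*(-12 + 24 - 6 + 12) = 208*18 = 3744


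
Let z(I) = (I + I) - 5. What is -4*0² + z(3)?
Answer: 1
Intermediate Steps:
z(I) = -5 + 2*I (z(I) = 2*I - 5 = -5 + 2*I)
-4*0² + z(3) = -4*0² + (-5 + 2*3) = -4*0 + (-5 + 6) = 0 + 1 = 1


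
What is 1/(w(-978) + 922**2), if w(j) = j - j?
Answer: 1/850084 ≈ 1.1764e-6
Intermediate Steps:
w(j) = 0
1/(w(-978) + 922**2) = 1/(0 + 922**2) = 1/(0 + 850084) = 1/850084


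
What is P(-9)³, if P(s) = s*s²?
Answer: -387420489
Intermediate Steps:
P(s) = s³
P(-9)³ = ((-9)³)³ = (-729)³ = -387420489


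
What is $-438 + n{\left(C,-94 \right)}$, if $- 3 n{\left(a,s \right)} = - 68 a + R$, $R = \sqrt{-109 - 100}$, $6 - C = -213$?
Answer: $4526 - \frac{i \sqrt{209}}{3} \approx 4526.0 - 4.8189 i$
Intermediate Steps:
$C = 219$ ($C = 6 - -213 = 6 + 213 = 219$)
$R = i \sqrt{209}$ ($R = \sqrt{-209} = i \sqrt{209} \approx 14.457 i$)
$n{\left(a,s \right)} = \frac{68 a}{3} - \frac{i \sqrt{209}}{3}$ ($n{\left(a,s \right)} = - \frac{- 68 a + i \sqrt{209}}{3} = \frac{68 a}{3} - \frac{i \sqrt{209}}{3}$)
$-438 + n{\left(C,-94 \right)} = -438 + \left(\frac{68}{3} \cdot 219 - \frac{i \sqrt{209}}{3}\right) = -438 + \left(4964 - \frac{i \sqrt{209}}{3}\right) = 4526 - \frac{i \sqrt{209}}{3}$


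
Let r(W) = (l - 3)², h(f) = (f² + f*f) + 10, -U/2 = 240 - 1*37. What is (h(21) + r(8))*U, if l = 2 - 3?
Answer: -368648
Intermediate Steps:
U = -406 (U = -2*(240 - 1*37) = -2*(240 - 37) = -2*203 = -406)
l = -1
h(f) = 10 + 2*f² (h(f) = (f² + f²) + 10 = 2*f² + 10 = 10 + 2*f²)
r(W) = 16 (r(W) = (-1 - 3)² = (-4)² = 16)
(h(21) + r(8))*U = ((10 + 2*21²) + 16)*(-406) = ((10 + 2*441) + 16)*(-406) = ((10 + 882) + 16)*(-406) = (892 + 16)*(-406) = 908*(-406) = -368648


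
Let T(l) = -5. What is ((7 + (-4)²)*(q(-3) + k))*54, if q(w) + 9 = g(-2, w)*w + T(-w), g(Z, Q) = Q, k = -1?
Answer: -7452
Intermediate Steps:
q(w) = -14 + w² (q(w) = -9 + (w*w - 5) = -9 + (w² - 5) = -9 + (-5 + w²) = -14 + w²)
((7 + (-4)²)*(q(-3) + k))*54 = ((7 + (-4)²)*((-14 + (-3)²) - 1))*54 = ((7 + 16)*((-14 + 9) - 1))*54 = (23*(-5 - 1))*54 = (23*(-6))*54 = -138*54 = -7452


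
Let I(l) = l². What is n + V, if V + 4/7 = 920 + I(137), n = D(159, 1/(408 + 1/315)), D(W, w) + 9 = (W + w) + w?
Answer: 17847587159/899647 ≈ 19838.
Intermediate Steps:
D(W, w) = -9 + W + 2*w (D(W, w) = -9 + ((W + w) + w) = -9 + (W + 2*w) = -9 + W + 2*w)
n = 19278780/128521 (n = -9 + 159 + 2/(408 + 1/315) = -9 + 159 + 2/(128521/315) = -9 + 159 + 2*(315/128521) = -9 + 159 + 630/128521 = 19278780/128521 ≈ 150.00)
V = 137819/7 (V = -4/7 + (920 + 137²) = -4/7 + (920 + 18769) = -4/7 + 19689 = 137819/7 ≈ 19688.)
n + V = 19278780/128521 + 137819/7 = 17847587159/899647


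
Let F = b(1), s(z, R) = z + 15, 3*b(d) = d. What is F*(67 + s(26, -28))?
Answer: 36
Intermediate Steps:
b(d) = d/3
s(z, R) = 15 + z
F = ⅓ (F = (⅓)*1 = ⅓ ≈ 0.33333)
F*(67 + s(26, -28)) = (67 + (15 + 26))/3 = (67 + 41)/3 = (⅓)*108 = 36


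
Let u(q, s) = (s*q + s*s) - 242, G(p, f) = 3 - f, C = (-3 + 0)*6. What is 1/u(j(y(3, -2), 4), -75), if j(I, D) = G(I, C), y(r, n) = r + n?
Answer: 1/3808 ≈ 0.00026261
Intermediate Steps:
C = -18 (C = -3*6 = -18)
y(r, n) = n + r
j(I, D) = 21 (j(I, D) = 3 - 1*(-18) = 3 + 18 = 21)
u(q, s) = -242 + s² + q*s (u(q, s) = (q*s + s²) - 242 = (s² + q*s) - 242 = -242 + s² + q*s)
1/u(j(y(3, -2), 4), -75) = 1/(-242 + (-75)² + 21*(-75)) = 1/(-242 + 5625 - 1575) = 1/3808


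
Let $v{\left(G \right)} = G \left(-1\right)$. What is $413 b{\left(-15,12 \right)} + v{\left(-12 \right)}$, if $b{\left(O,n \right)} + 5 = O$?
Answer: $-8248$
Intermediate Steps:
$b{\left(O,n \right)} = -5 + O$
$v{\left(G \right)} = - G$
$413 b{\left(-15,12 \right)} + v{\left(-12 \right)} = 413 \left(-5 - 15\right) - -12 = 413 \left(-20\right) + 12 = -8260 + 12 = -8248$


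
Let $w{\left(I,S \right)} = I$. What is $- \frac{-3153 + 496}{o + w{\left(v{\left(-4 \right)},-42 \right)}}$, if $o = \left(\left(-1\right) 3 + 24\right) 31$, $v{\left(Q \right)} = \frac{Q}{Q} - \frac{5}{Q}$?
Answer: $\frac{10628}{2613} \approx 4.0674$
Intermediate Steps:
$v{\left(Q \right)} = 1 - \frac{5}{Q}$
$o = 651$ ($o = \left(-3 + 24\right) 31 = 21 \cdot 31 = 651$)
$- \frac{-3153 + 496}{o + w{\left(v{\left(-4 \right)},-42 \right)}} = - \frac{-3153 + 496}{651 + \frac{-5 - 4}{-4}} = - \frac{-2657}{651 - - \frac{9}{4}} = - \frac{-2657}{651 + \frac{9}{4}} = - \frac{-2657}{\frac{2613}{4}} = - \frac{\left(-2657\right) 4}{2613} = \left(-1\right) \left(- \frac{10628}{2613}\right) = \frac{10628}{2613}$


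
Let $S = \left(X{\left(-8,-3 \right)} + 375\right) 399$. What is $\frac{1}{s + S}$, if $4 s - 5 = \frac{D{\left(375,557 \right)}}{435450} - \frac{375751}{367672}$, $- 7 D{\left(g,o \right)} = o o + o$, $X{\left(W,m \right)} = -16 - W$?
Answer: $\frac{747146271200}{109407593926789553} \approx 6.829 \cdot 10^{-6}$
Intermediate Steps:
$D{\left(g,o \right)} = - \frac{o}{7} - \frac{o^{2}}{7}$ ($D{\left(g,o \right)} = - \frac{o o + o}{7} = - \frac{o^{2} + o}{7} = - \frac{o + o^{2}}{7} = - \frac{o}{7} - \frac{o^{2}}{7}$)
$S = 146433$ ($S = \left(\left(-16 - -8\right) + 375\right) 399 = \left(\left(-16 + 8\right) + 375\right) 399 = \left(-8 + 375\right) 399 = 367 \cdot 399 = 146433$)
$s = \frac{723996159953}{747146271200}$ ($s = \frac{5}{4} + \frac{\frac{\left(- \frac{1}{7}\right) 557 \left(1 + 557\right)}{435450} - \frac{375751}{367672}}{4} = \frac{5}{4} + \frac{\left(- \frac{1}{7}\right) 557 \cdot 558 \cdot \frac{1}{435450} - \frac{375751}{367672}}{4} = \frac{5}{4} + \frac{\left(- \frac{310806}{7}\right) \frac{1}{435450} - \frac{375751}{367672}}{4} = \frac{5}{4} + \frac{- \frac{51801}{508025} - \frac{375751}{367672}}{4} = \frac{5}{4} + \frac{1}{4} \left(- \frac{209936679047}{186786567800}\right) = \frac{5}{4} - \frac{209936679047}{747146271200} = \frac{723996159953}{747146271200} \approx 0.96902$)
$\frac{1}{s + S} = \frac{1}{\frac{723996159953}{747146271200} + 146433} = \frac{1}{\frac{109407593926789553}{747146271200}} = \frac{747146271200}{109407593926789553}$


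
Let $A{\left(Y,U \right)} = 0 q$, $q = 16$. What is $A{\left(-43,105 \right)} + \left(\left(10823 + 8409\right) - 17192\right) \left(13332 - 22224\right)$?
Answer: $-18139680$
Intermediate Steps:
$A{\left(Y,U \right)} = 0$ ($A{\left(Y,U \right)} = 0 \cdot 16 = 0$)
$A{\left(-43,105 \right)} + \left(\left(10823 + 8409\right) - 17192\right) \left(13332 - 22224\right) = 0 + \left(\left(10823 + 8409\right) - 17192\right) \left(13332 - 22224\right) = 0 + \left(19232 - 17192\right) \left(-8892\right) = 0 + 2040 \left(-8892\right) = 0 - 18139680 = -18139680$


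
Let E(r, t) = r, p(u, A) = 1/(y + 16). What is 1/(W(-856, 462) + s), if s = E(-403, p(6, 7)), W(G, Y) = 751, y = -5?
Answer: 1/348 ≈ 0.0028736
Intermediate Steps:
p(u, A) = 1/11 (p(u, A) = 1/(-5 + 16) = 1/11)
s = -403
1/(W(-856, 462) + s) = 1/(751 - 403) = 1/348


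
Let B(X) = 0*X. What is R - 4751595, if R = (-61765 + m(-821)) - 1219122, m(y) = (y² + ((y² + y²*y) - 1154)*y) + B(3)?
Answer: 453773471013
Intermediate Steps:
B(X) = 0
m(y) = y² + y*(-1154 + y² + y³) (m(y) = (y² + ((y² + y²*y) - 1154)*y) + 0 = (y² + ((y² + y³) - 1154)*y) + 0 = (y² + (-1154 + y² + y³)*y) + 0 = (y² + y*(-1154 + y² + y³)) + 0 = y² + y*(-1154 + y² + y³))
R = 453778222608 (R = (-61765 - 821*(-1154 - 821 + (-821)² + (-821)³)) - 1219122 = (-61765 - 821*(-1154 - 821 + 674041 - 553387661)) - 1219122 = (-61765 - 821*(-552715595)) - 1219122 = (-61765 + 453779503495) - 1219122 = 453779441730 - 1219122 = 453778222608)
R - 4751595 = 453778222608 - 4751595 = 453773471013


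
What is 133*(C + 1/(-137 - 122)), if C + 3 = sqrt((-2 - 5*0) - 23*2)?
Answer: -14782/37 + 532*I*sqrt(3) ≈ -399.51 + 921.45*I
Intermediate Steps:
C = -3 + 4*I*sqrt(3) (C = -3 + sqrt((-2 - 5*0) - 23*2) = -3 + sqrt((-2 + 0) - 46) = -3 + sqrt(-2 - 46) = -3 + sqrt(-48) = -3 + 4*I*sqrt(3) ≈ -3.0 + 6.9282*I)
133*(C + 1/(-137 - 122)) = 133*((-3 + 4*I*sqrt(3)) + 1/(-137 - 122)) = 133*((-3 + 4*I*sqrt(3)) + 1/(-259)) = 133*((-3 + 4*I*sqrt(3)) - 1/259) = 133*(-778/259 + 4*I*sqrt(3)) = -14782/37 + 532*I*sqrt(3)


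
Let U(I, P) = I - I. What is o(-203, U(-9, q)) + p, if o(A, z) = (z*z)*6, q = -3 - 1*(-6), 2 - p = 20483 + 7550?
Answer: -28031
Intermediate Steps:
p = -28031 (p = 2 - (20483 + 7550) = 2 - 1*28033 = 2 - 28033 = -28031)
q = 3 (q = -3 + 6 = 3)
U(I, P) = 0
o(A, z) = 6*z² (o(A, z) = z²*6 = 6*z²)
o(-203, U(-9, q)) + p = 6*0² - 28031 = 6*0 - 28031 = 0 - 28031 = -28031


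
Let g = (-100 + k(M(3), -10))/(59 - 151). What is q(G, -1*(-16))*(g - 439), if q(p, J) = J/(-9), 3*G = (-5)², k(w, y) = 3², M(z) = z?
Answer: 161188/207 ≈ 778.69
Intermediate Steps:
k(w, y) = 9
g = 91/92 (g = (-100 + 9)/(59 - 151) = -91/(-92) = -91*(-1/92) = 91/92 ≈ 0.98913)
G = 25/3 (G = (⅓)*(-5)² = (⅓)*25 = 25/3 ≈ 8.3333)
q(p, J) = -J/9 (q(p, J) = J*(-⅑) = -J/9)
q(G, -1*(-16))*(g - 439) = (-(-1)*(-16)/9)*(91/92 - 439) = -⅑*16*(-40297/92) = -16/9*(-40297/92) = 161188/207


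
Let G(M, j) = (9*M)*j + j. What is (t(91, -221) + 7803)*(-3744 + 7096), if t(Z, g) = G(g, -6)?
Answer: 66138312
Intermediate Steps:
G(M, j) = j + 9*M*j (G(M, j) = 9*M*j + j = j + 9*M*j)
t(Z, g) = -6 - 54*g (t(Z, g) = -6*(1 + 9*g) = -6 - 54*g)
(t(91, -221) + 7803)*(-3744 + 7096) = ((-6 - 54*(-221)) + 7803)*(-3744 + 7096) = ((-6 + 11934) + 7803)*3352 = (11928 + 7803)*3352 = 19731*3352 = 66138312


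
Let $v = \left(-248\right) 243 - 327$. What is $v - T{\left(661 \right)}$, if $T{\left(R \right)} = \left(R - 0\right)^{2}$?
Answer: $-497512$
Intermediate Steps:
$T{\left(R \right)} = R^{2}$ ($T{\left(R \right)} = \left(R + 0\right)^{2} = R^{2}$)
$v = -60591$ ($v = -60264 - 327 = -60591$)
$v - T{\left(661 \right)} = -60591 - 661^{2} = -60591 - 436921 = -497512$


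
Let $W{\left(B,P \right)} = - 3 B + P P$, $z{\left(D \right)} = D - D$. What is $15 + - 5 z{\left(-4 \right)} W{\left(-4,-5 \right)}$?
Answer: $15$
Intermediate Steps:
$z{\left(D \right)} = 0$
$W{\left(B,P \right)} = P^{2} - 3 B$ ($W{\left(B,P \right)} = - 3 B + P^{2} = P^{2} - 3 B$)
$15 + - 5 z{\left(-4 \right)} W{\left(-4,-5 \right)} = 15 + \left(-5\right) 0 \left(\left(-5\right)^{2} - -12\right) = 15 + 0 \left(25 + 12\right) = 15 + 0 \cdot 37 = 15 + 0 = 15$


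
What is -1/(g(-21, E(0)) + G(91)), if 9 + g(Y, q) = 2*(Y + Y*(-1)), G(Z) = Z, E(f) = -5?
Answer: -1/82 ≈ -0.012195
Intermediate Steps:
g(Y, q) = -9 (g(Y, q) = -9 + 2*(Y + Y*(-1)) = -9 + 2*(Y - Y) = -9 + 2*0 = -9 + 0 = -9)
-1/(g(-21, E(0)) + G(91)) = -1/(-9 + 91) = -1/82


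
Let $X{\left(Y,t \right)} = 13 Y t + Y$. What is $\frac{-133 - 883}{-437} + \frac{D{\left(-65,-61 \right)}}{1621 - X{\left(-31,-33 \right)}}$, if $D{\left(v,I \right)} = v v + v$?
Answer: $\frac{527128}{267881} \approx 1.9678$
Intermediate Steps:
$D{\left(v,I \right)} = v + v^{2}$ ($D{\left(v,I \right)} = v^{2} + v = v + v^{2}$)
$X{\left(Y,t \right)} = Y + 13 Y t$ ($X{\left(Y,t \right)} = 13 Y t + Y = Y + 13 Y t$)
$\frac{-133 - 883}{-437} + \frac{D{\left(-65,-61 \right)}}{1621 - X{\left(-31,-33 \right)}} = \frac{-133 - 883}{-437} + \frac{\left(-65\right) \left(1 - 65\right)}{1621 - - 31 \left(1 + 13 \left(-33\right)\right)} = \left(-133 - 883\right) \left(- \frac{1}{437}\right) + \frac{\left(-65\right) \left(-64\right)}{1621 - - 31 \left(1 - 429\right)} = \left(-1016\right) \left(- \frac{1}{437}\right) + \frac{4160}{1621 - \left(-31\right) \left(-428\right)} = \frac{1016}{437} + \frac{4160}{1621 - 13268} = \frac{1016}{437} + \frac{4160}{-11647} = \frac{1016}{437} + 4160 \left(- \frac{1}{11647}\right) = \frac{1016}{437} - \frac{4160}{11647} = \frac{527128}{267881}$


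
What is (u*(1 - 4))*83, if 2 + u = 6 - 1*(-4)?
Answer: -1992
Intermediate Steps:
u = 8 (u = -2 + (6 - 1*(-4)) = -2 + (6 + 4) = -2 + 10 = 8)
(u*(1 - 4))*83 = (8*(1 - 4))*83 = (8*(-3))*83 = -24*83 = -1992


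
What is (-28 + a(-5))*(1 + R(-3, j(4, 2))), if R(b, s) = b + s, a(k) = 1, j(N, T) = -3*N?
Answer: 378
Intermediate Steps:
(-28 + a(-5))*(1 + R(-3, j(4, 2))) = (-28 + 1)*(1 + (-3 - 3*4)) = -27*(1 + (-3 - 12)) = -27*(1 - 15) = -27*(-14) = 378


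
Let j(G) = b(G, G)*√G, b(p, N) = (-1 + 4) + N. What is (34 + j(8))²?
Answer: 2124 + 1496*√2 ≈ 4239.7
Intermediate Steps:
b(p, N) = 3 + N
j(G) = √G*(3 + G) (j(G) = (3 + G)*√G = √G*(3 + G))
(34 + j(8))² = (34 + √8*(3 + 8))² = (34 + (2*√2)*11)² = (34 + 22*√2)²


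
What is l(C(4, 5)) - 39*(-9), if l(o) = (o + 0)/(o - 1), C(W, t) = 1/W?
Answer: 1052/3 ≈ 350.67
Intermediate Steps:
l(o) = o/(-1 + o)
l(C(4, 5)) - 39*(-9) = 1/(4*(-1 + 1/4)) - 39*(-9) = 1/(4*(-1 + ¼)) + 351 = 1/(4*(-¾)) + 351 = (¼)*(-4/3) + 351 = -⅓ + 351 = 1052/3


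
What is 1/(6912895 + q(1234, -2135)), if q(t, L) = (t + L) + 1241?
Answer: 1/6913235 ≈ 1.4465e-7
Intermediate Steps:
q(t, L) = 1241 + L + t (q(t, L) = (L + t) + 1241 = 1241 + L + t)
1/(6912895 + q(1234, -2135)) = 1/(6912895 + (1241 - 2135 + 1234)) = 1/(6912895 + 340) = 1/6913235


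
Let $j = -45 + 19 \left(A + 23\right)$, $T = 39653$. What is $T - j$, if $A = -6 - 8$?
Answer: $39527$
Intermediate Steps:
$A = -14$ ($A = -6 - 8 = -14$)
$j = 126$ ($j = -45 + 19 \left(-14 + 23\right) = -45 + 19 \cdot 9 = -45 + 171 = 126$)
$T - j = 39653 - 126 = 39527$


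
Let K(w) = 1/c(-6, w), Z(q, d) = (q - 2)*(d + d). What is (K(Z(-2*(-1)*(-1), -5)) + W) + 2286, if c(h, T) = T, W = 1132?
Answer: 136721/40 ≈ 3418.0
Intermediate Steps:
Z(q, d) = 2*d*(-2 + q) (Z(q, d) = (-2 + q)*(2*d) = 2*d*(-2 + q))
K(w) = 1/w
(K(Z(-2*(-1)*(-1), -5)) + W) + 2286 = (1/(2*(-5)*(-2 - 2*(-1)*(-1))) + 1132) + 2286 = (1/(2*(-5)*(-2 + 2*(-1))) + 1132) + 2286 = (1/(2*(-5)*(-2 - 2)) + 1132) + 2286 = (1/(2*(-5)*(-4)) + 1132) + 2286 = (1/40 + 1132) + 2286 = 45281/40 + 2286 = 136721/40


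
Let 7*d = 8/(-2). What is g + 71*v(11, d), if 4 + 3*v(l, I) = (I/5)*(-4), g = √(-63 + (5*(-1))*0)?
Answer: -8804/105 + 3*I*√7 ≈ -83.848 + 7.9373*I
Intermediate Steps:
g = 3*I*√7 (g = √(-63 - 5*0) = √(-63 + 0) = √(-63) = 3*I*√7 ≈ 7.9373*I)
d = -4/7 (d = (8/(-2))/7 = (8*(-½))/7 = (⅐)*(-4) = -4/7 ≈ -0.57143)
v(l, I) = -4/3 - 4*I/15 (v(l, I) = -4/3 + ((I/5)*(-4))/3 = -4/3 + (-4*I/5)/3 = -4/3 - 4*I/15)
g + 71*v(11, d) = 3*I*√7 + 71*(-4/3 - 4/15*(-4/7)) = 3*I*√7 + 71*(-4/3 + 16/105) = 3*I*√7 + 71*(-124/105) = 3*I*√7 - 8804/105 = -8804/105 + 3*I*√7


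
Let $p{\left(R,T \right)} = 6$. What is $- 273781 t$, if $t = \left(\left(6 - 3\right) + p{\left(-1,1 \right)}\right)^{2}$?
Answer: $-22176261$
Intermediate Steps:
$t = 81$ ($t = \left(\left(6 - 3\right) + 6\right)^{2} = \left(3 + 6\right)^{2} = 9^{2} = 81$)
$- 273781 t = \left(-273781\right) 81 = -22176261$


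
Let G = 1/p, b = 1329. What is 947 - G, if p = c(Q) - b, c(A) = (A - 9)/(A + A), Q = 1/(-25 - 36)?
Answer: 998139/1054 ≈ 947.00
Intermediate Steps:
Q = -1/61 (Q = 1/(-61) = -1/61 ≈ -0.016393)
c(A) = (-9 + A)/(2*A) (c(A) = (-9 + A)/((2*A)) = (-9 + A)*(1/(2*A)) = (-9 + A)/(2*A))
p = -1054 (p = (-9 - 1/61)/(2*(-1/61)) - 1*1329 = (½)*(-61)*(-550/61) - 1329 = 275 - 1329 = -1054)
G = -1/1054 (G = 1/(-1054) = -1/1054 ≈ -0.00094877)
947 - G = 947 - 1*(-1/1054) = 947 + 1/1054 = 998139/1054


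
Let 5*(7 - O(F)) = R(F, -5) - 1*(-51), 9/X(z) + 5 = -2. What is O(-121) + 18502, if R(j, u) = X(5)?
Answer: 647467/35 ≈ 18499.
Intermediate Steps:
X(z) = -9/7 (X(z) = 9/(-5 - 2) = 9/(-7) = 9*(-⅐) = -9/7)
R(j, u) = -9/7
O(F) = -103/35 (O(F) = 7 - (-9/7 - 1*(-51))/5 = 7 - (-9/7 + 51)/5 = 7 - ⅕*348/7 = 7 - 348/35 = -103/35)
O(-121) + 18502 = -103/35 + 18502 = 647467/35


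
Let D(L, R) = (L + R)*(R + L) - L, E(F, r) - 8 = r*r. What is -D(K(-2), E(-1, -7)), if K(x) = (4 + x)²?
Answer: -3717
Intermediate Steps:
E(F, r) = 8 + r² (E(F, r) = 8 + r*r = 8 + r²)
D(L, R) = (L + R)² - L (D(L, R) = (L + R)*(L + R) - L = (L + R)² - L)
-D(K(-2), E(-1, -7)) = -(((4 - 2)² + (8 + (-7)²))² - (4 - 2)²) = -((2² + (8 + 49))² - 1*2²) = -((4 + 57)² - 1*4) = -(61² - 4) = -(3721 - 4) = -1*3717 = -3717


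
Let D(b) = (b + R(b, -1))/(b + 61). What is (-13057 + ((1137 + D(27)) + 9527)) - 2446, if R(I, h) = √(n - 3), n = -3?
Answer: -425805/88 + I*√6/88 ≈ -4838.7 + 0.027835*I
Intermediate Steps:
R(I, h) = I*√6 (R(I, h) = √(-3 - 3) = √(-6) = I*√6)
D(b) = (b + I*√6)/(61 + b) (D(b) = (b + I*√6)/(b + 61) = (b + I*√6)/(61 + b))
(-13057 + ((1137 + D(27)) + 9527)) - 2446 = (-13057 + ((1137 + (27 + I*√6)/(61 + 27)) + 9527)) - 2446 = (-13057 + ((1137 + (27 + I*√6)/88) + 9527)) - 2446 = (-13057 + ((1137 + (27/88 + I*√6/88)) + 9527)) - 2446 = (-13057 + ((100083/88 + I*√6/88) + 9527)) - 2446 = (-13057 + (938459/88 + I*√6/88)) - 2446 = (-210557/88 + I*√6/88) - 2446 = -425805/88 + I*√6/88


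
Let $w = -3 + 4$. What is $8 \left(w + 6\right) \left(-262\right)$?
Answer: $-14672$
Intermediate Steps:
$w = 1$
$8 \left(w + 6\right) \left(-262\right) = 8 \left(1 + 6\right) \left(-262\right) = 8 \cdot 7 \left(-262\right) = 56 \left(-262\right) = -14672$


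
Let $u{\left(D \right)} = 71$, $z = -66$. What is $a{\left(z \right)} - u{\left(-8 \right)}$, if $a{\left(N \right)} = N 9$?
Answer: $-665$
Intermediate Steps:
$a{\left(N \right)} = 9 N$
$a{\left(z \right)} - u{\left(-8 \right)} = 9 \left(-66\right) - 71 = -594 - 71 = -665$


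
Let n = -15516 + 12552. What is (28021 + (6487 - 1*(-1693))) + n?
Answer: 33237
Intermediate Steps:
n = -2964
(28021 + (6487 - 1*(-1693))) + n = (28021 + (6487 - 1*(-1693))) - 2964 = (28021 + (6487 + 1693)) - 2964 = (28021 + 8180) - 2964 = 36201 - 2964 = 33237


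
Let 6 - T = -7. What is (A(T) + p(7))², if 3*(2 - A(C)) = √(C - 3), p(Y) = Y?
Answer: (27 - √10)²/9 ≈ 63.137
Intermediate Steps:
T = 13 (T = 6 - 1*(-7) = 6 + 7 = 13)
A(C) = 2 - √(-3 + C)/3 (A(C) = 2 - √(C - 3)/3 = 2 - √(-3 + C)/3)
(A(T) + p(7))² = ((2 - √(-3 + 13)/3) + 7)² = ((2 - √10/3) + 7)² = (9 - √10/3)²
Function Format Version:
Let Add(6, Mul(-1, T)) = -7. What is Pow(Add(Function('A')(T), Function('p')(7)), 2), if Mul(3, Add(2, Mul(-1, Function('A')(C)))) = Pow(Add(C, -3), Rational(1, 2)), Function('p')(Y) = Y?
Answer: Mul(Rational(1, 9), Pow(Add(27, Mul(-1, Pow(10, Rational(1, 2)))), 2)) ≈ 63.137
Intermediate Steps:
T = 13 (T = Add(6, Mul(-1, -7)) = Add(6, 7) = 13)
Function('A')(C) = Add(2, Mul(Rational(-1, 3), Pow(Add(-3, C), Rational(1, 2)))) (Function('A')(C) = Add(2, Mul(Rational(-1, 3), Pow(Add(C, -3), Rational(1, 2)))) = Add(2, Mul(Rational(-1, 3), Pow(Add(-3, C), Rational(1, 2)))))
Pow(Add(Function('A')(T), Function('p')(7)), 2) = Pow(Add(Add(2, Mul(Rational(-1, 3), Pow(Add(-3, 13), Rational(1, 2)))), 7), 2) = Pow(Add(Add(2, Mul(Rational(-1, 3), Pow(10, Rational(1, 2)))), 7), 2) = Pow(Add(9, Mul(Rational(-1, 3), Pow(10, Rational(1, 2)))), 2)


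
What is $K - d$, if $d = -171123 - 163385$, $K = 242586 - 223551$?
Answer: $353543$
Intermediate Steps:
$K = 19035$ ($K = 242586 - 223551 = 19035$)
$d = -334508$ ($d = -171123 - 163385 = -334508$)
$K - d = 19035 - -334508 = 19035 + 334508 = 353543$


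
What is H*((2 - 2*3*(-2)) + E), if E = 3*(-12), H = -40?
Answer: 880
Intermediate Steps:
E = -36
H*((2 - 2*3*(-2)) + E) = -40*((2 - 2*3*(-2)) - 36) = -40*((2 - 6*(-2)) - 36) = -40*((2 + 12) - 36) = -40*(14 - 36) = -40*(-22) = 880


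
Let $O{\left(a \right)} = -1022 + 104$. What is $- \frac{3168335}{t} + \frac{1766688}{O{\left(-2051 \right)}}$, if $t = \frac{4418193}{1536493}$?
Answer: $- \frac{248707994704393}{225327843} \approx -1.1038 \cdot 10^{6}$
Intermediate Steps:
$O{\left(a \right)} = -918$
$t = \frac{4418193}{1536493}$ ($t = 4418193 \cdot \frac{1}{1536493} = \frac{4418193}{1536493} \approx 2.8755$)
$- \frac{3168335}{t} + \frac{1766688}{O{\left(-2051 \right)}} = - \frac{3168335}{\frac{4418193}{1536493}} + \frac{1766688}{-918} = \left(-3168335\right) \frac{1536493}{4418193} + 1766688 \left(- \frac{1}{918}\right) = - \frac{4868124549155}{4418193} - \frac{294448}{153} = - \frac{248707994704393}{225327843}$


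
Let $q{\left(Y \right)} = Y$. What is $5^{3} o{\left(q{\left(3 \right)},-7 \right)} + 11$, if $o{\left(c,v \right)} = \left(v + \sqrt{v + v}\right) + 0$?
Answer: $-864 + 125 i \sqrt{14} \approx -864.0 + 467.71 i$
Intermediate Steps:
$o{\left(c,v \right)} = v + \sqrt{2} \sqrt{v}$ ($o{\left(c,v \right)} = \left(v + \sqrt{2 v}\right) + 0 = \left(v + \sqrt{2} \sqrt{v}\right) + 0 = v + \sqrt{2} \sqrt{v}$)
$5^{3} o{\left(q{\left(3 \right)},-7 \right)} + 11 = 5^{3} \left(-7 + \sqrt{2} \sqrt{-7}\right) + 11 = 125 \left(-7 + \sqrt{2} i \sqrt{7}\right) + 11 = 125 \left(-7 + i \sqrt{14}\right) + 11 = \left(-875 + 125 i \sqrt{14}\right) + 11 = -864 + 125 i \sqrt{14}$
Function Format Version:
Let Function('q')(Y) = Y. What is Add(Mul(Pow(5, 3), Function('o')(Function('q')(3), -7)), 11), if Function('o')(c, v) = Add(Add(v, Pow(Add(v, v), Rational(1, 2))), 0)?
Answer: Add(-864, Mul(125, I, Pow(14, Rational(1, 2)))) ≈ Add(-864.00, Mul(467.71, I))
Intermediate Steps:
Function('o')(c, v) = Add(v, Mul(Pow(2, Rational(1, 2)), Pow(v, Rational(1, 2)))) (Function('o')(c, v) = Add(Add(v, Pow(Mul(2, v), Rational(1, 2))), 0) = Add(Add(v, Mul(Pow(2, Rational(1, 2)), Pow(v, Rational(1, 2)))), 0) = Add(v, Mul(Pow(2, Rational(1, 2)), Pow(v, Rational(1, 2)))))
Add(Mul(Pow(5, 3), Function('o')(Function('q')(3), -7)), 11) = Add(Mul(Pow(5, 3), Add(-7, Mul(Pow(2, Rational(1, 2)), Pow(-7, Rational(1, 2))))), 11) = Add(Mul(125, Add(-7, Mul(Pow(2, Rational(1, 2)), Mul(I, Pow(7, Rational(1, 2)))))), 11) = Add(Mul(125, Add(-7, Mul(I, Pow(14, Rational(1, 2))))), 11) = Add(Add(-875, Mul(125, I, Pow(14, Rational(1, 2)))), 11) = Add(-864, Mul(125, I, Pow(14, Rational(1, 2))))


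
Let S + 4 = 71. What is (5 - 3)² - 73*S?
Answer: -4887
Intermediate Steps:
S = 67 (S = -4 + 71 = 67)
(5 - 3)² - 73*S = (5 - 3)² - 73*67 = 2² - 4891 = 4 - 4891 = -4887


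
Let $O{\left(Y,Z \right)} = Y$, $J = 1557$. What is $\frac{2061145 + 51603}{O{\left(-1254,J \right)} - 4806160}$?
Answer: $- \frac{1056374}{2403707} \approx -0.43948$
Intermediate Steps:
$\frac{2061145 + 51603}{O{\left(-1254,J \right)} - 4806160} = \frac{2061145 + 51603}{-1254 - 4806160} = \frac{2112748}{-4807414} = 2112748 \left(- \frac{1}{4807414}\right) = - \frac{1056374}{2403707}$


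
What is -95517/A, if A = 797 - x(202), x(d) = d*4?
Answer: 95517/11 ≈ 8683.4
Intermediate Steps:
x(d) = 4*d
A = -11 (A = 797 - 4*202 = 797 - 1*808 = 797 - 808 = -11)
-95517/A = -95517/(-11) = -95517*(-1/11) = 95517/11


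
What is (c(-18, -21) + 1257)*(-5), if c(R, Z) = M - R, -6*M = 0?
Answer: -6375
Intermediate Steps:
M = 0 (M = -⅙*0 = 0)
c(R, Z) = -R (c(R, Z) = 0 - R = -R)
(c(-18, -21) + 1257)*(-5) = (-1*(-18) + 1257)*(-5) = (18 + 1257)*(-5) = 1275*(-5) = -6375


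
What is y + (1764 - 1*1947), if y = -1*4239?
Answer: -4422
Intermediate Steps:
y = -4239
y + (1764 - 1*1947) = -4239 + (1764 - 1*1947) = -4239 + (1764 - 1947) = -4239 - 183 = -4422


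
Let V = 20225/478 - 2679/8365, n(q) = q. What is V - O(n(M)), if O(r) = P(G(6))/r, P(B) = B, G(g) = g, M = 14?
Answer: 695347/16730 ≈ 41.563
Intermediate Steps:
V = 702517/16730 (V = 20225*(1/478) - 2679*1/8365 = 20225/478 - 2679/8365 = 702517/16730 ≈ 41.991)
O(r) = 6/r
V - O(n(M)) = 702517/16730 - 6/14 = 702517/16730 - 1*3/7 = 702517/16730 - 3/7 = 695347/16730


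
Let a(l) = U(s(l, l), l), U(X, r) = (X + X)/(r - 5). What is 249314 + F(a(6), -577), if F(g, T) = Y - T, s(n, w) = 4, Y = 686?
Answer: 250577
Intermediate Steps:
U(X, r) = 2*X/(-5 + r) (U(X, r) = (2*X)/(-5 + r) = 2*X/(-5 + r))
a(l) = 8/(-5 + l) (a(l) = 2*4/(-5 + l) = 8/(-5 + l))
F(g, T) = 686 - T
249314 + F(a(6), -577) = 249314 + (686 - 1*(-577)) = 249314 + (686 + 577) = 249314 + 1263 = 250577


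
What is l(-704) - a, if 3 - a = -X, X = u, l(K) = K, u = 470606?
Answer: -471313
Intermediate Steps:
X = 470606
a = 470609 (a = 3 - (-1)*470606 = 3 - 1*(-470606) = 3 + 470606 = 470609)
l(-704) - a = -704 - 1*470609 = -704 - 470609 = -471313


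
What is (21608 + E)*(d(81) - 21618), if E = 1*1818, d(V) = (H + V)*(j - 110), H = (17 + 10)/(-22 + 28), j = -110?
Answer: -947066328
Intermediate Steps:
H = 9/2 (H = 27/6 = 27*(1/6) = 9/2 ≈ 4.5000)
d(V) = -990 - 220*V (d(V) = (9/2 + V)*(-110 - 110) = (9/2 + V)*(-220) = -990 - 220*V)
E = 1818
(21608 + E)*(d(81) - 21618) = (21608 + 1818)*((-990 - 220*81) - 21618) = 23426*((-990 - 17820) - 21618) = 23426*(-18810 - 21618) = 23426*(-40428) = -947066328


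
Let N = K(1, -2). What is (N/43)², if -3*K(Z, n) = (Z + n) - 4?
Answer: 25/16641 ≈ 0.0015023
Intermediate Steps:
K(Z, n) = 4/3 - Z/3 - n/3 (K(Z, n) = -((Z + n) - 4)/3 = -(-4 + Z + n)/3 = 4/3 - Z/3 - n/3)
N = 5/3 (N = 4/3 - ⅓*1 - ⅓*(-2) = 4/3 - ⅓ + ⅔ = 5/3 ≈ 1.6667)
(N/43)² = ((5/3)/43)² = ((5/3)*(1/43))² = (5/129)² = 25/16641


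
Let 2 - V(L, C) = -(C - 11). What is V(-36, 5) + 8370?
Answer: 8366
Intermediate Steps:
V(L, C) = -9 + C (V(L, C) = 2 - (-1)*(C - 11) = 2 - (-1)*(-11 + C) = 2 - (11 - C) = 2 + (-11 + C) = -9 + C)
V(-36, 5) + 8370 = (-9 + 5) + 8370 = -4 + 8370 = 8366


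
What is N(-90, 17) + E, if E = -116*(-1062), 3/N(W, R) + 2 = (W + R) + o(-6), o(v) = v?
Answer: 3326183/27 ≈ 1.2319e+5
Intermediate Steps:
N(W, R) = 3/(-8 + R + W) (N(W, R) = 3/(-2 + ((W + R) - 6)) = 3/(-2 + ((R + W) - 6)) = 3/(-2 + (-6 + R + W)) = 3/(-8 + R + W))
E = 123192
N(-90, 17) + E = 3/(-8 + 17 - 90) + 123192 = 3/(-81) + 123192 = 3*(-1/81) + 123192 = -1/27 + 123192 = 3326183/27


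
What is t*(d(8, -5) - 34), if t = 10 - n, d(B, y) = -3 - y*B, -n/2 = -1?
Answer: 24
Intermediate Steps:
n = 2 (n = -2*(-1) = 2)
d(B, y) = -3 - B*y
t = 8 (t = 10 - 1*2 = 10 - 2 = 8)
t*(d(8, -5) - 34) = 8*((-3 - 1*8*(-5)) - 34) = 8*((-3 + 40) - 34) = 8*(37 - 34) = 8*3 = 24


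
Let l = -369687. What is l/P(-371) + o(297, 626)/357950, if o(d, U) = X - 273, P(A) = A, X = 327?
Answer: 66164740842/66399725 ≈ 996.46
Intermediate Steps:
o(d, U) = 54 (o(d, U) = 327 - 273 = 54)
l/P(-371) + o(297, 626)/357950 = -369687/(-371) + 54/357950 = -369687*(-1/371) + 54*(1/357950) = 369687/371 + 27/178975 = 66164740842/66399725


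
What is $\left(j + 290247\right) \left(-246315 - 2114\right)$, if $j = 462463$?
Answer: $-186994992590$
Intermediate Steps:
$\left(j + 290247\right) \left(-246315 - 2114\right) = \left(462463 + 290247\right) \left(-246315 - 2114\right) = 752710 \left(-248429\right) = -186994992590$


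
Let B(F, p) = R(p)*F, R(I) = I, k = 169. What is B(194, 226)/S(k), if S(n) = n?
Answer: 43844/169 ≈ 259.43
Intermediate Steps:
B(F, p) = F*p (B(F, p) = p*F = F*p)
B(194, 226)/S(k) = (194*226)/169 = 43844*(1/169) = 43844/169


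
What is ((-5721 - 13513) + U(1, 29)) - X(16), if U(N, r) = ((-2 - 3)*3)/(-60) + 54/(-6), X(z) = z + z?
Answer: -77099/4 ≈ -19275.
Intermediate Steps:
X(z) = 2*z
U(N, r) = -35/4 (U(N, r) = -5*3*(-1/60) + 54*(-⅙) = -15*(-1/60) - 9 = ¼ - 9 = -35/4)
((-5721 - 13513) + U(1, 29)) - X(16) = ((-5721 - 13513) - 35/4) - 2*16 = (-19234 - 35/4) - 1*32 = -76971/4 - 32 = -77099/4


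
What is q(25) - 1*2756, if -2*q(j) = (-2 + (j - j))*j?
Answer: -2731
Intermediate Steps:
q(j) = j (q(j) = -(-2 + (j - j))*j/2 = -(-2 + 0)*j/2 = -(-1)*j = j)
q(25) - 1*2756 = 25 - 1*2756 = 25 - 2756 = -2731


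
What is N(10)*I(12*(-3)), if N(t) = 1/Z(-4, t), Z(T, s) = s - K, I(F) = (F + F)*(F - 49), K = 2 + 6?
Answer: 3060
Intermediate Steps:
K = 8
I(F) = 2*F*(-49 + F) (I(F) = (2*F)*(-49 + F) = 2*F*(-49 + F))
Z(T, s) = -8 + s (Z(T, s) = s - 1*8 = s - 8 = -8 + s)
N(t) = 1/(-8 + t)
N(10)*I(12*(-3)) = (2*(12*(-3))*(-49 + 12*(-3)))/(-8 + 10) = (2*(-36)*(-49 - 36))/2 = (2*(-36)*(-85))/2 = (1/2)*6120 = 3060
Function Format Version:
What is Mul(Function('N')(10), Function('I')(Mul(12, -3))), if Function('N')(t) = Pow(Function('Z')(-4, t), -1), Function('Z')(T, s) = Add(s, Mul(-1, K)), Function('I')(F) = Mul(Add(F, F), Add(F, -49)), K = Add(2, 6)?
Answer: 3060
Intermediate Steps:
K = 8
Function('I')(F) = Mul(2, F, Add(-49, F)) (Function('I')(F) = Mul(Mul(2, F), Add(-49, F)) = Mul(2, F, Add(-49, F)))
Function('Z')(T, s) = Add(-8, s) (Function('Z')(T, s) = Add(s, Mul(-1, 8)) = Add(s, -8) = Add(-8, s))
Function('N')(t) = Pow(Add(-8, t), -1)
Mul(Function('N')(10), Function('I')(Mul(12, -3))) = Mul(Pow(Add(-8, 10), -1), Mul(2, Mul(12, -3), Add(-49, Mul(12, -3)))) = Mul(Pow(2, -1), Mul(2, -36, Add(-49, -36))) = Mul(Rational(1, 2), Mul(2, -36, -85)) = Mul(Rational(1, 2), 6120) = 3060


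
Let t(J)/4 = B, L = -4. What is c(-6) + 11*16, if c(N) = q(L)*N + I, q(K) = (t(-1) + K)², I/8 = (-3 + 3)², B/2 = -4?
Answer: -7600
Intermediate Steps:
B = -8 (B = 2*(-4) = -8)
t(J) = -32 (t(J) = 4*(-8) = -32)
I = 0 (I = 8*(-3 + 3)² = 8*0² = 8*0 = 0)
q(K) = (-32 + K)²
c(N) = 1296*N (c(N) = (-32 - 4)²*N + 0 = (-36)²*N + 0 = 1296*N + 0 = 1296*N)
c(-6) + 11*16 = 1296*(-6) + 11*16 = -7776 + 176 = -7600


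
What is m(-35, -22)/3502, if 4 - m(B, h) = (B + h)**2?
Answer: -3245/3502 ≈ -0.92661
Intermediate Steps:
m(B, h) = 4 - (B + h)**2
m(-35, -22)/3502 = (4 - (-35 - 22)**2)/3502 = (4 - 1*(-57)**2)*(1/3502) = (4 - 1*3249)*(1/3502) = (4 - 3249)*(1/3502) = -3245*1/3502 = -3245/3502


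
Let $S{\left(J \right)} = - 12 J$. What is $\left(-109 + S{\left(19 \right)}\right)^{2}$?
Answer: $113569$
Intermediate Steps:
$\left(-109 + S{\left(19 \right)}\right)^{2} = \left(-109 - 228\right)^{2} = \left(-337\right)^{2} = 113569$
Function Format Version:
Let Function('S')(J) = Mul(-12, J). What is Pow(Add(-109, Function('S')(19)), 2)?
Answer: 113569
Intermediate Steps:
Pow(Add(-109, Function('S')(19)), 2) = Pow(Add(-109, Mul(-12, 19)), 2) = Pow(Add(-109, -228), 2) = Pow(-337, 2) = 113569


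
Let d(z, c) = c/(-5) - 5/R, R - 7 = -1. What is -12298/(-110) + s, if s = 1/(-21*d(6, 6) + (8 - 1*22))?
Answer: 160483/1435 ≈ 111.83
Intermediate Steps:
R = 6 (R = 7 - 1 = 6)
d(z, c) = -⅚ - c/5 (d(z, c) = c/(-5) - 5/6 = c*(-⅕) - 5*⅙ = -c/5 - ⅚ = -⅚ - c/5)
s = 10/287 (s = 1/(-21*(-⅚ - ⅕*6) + (8 - 1*22)) = 1/(-21*(-⅚ - 6/5) + (8 - 22)) = 1/(-21*(-61/30) - 14) = 1/(427/10 - 14) = 1/(287/10) = 10/287 ≈ 0.034843)
-12298/(-110) + s = -12298/(-110) + 10/287 = -12298*(-1)/110 + 10/287 = -86*(-13/10) + 10/287 = 559/5 + 10/287 = 160483/1435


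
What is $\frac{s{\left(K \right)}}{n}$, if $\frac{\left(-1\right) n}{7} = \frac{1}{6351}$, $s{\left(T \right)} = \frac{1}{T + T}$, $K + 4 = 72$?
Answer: $- \frac{6351}{952} \approx -6.6712$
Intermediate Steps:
$K = 68$ ($K = -4 + 72 = 68$)
$s{\left(T \right)} = \frac{1}{2 T}$
$n = - \frac{7}{6351} \approx -0.0011022$
$\frac{s{\left(K \right)}}{n} = \frac{\frac{1}{2} \cdot \frac{1}{68}}{- \frac{7}{6351}} = \frac{1}{2} \cdot \frac{1}{68} \left(- \frac{6351}{7}\right) = \frac{1}{136} \left(- \frac{6351}{7}\right) = - \frac{6351}{952}$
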